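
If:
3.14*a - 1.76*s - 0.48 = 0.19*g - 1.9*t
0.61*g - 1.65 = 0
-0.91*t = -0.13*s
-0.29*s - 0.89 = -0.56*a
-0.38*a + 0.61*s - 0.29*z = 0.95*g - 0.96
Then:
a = -13.46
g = 2.70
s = -29.06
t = -4.15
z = -49.05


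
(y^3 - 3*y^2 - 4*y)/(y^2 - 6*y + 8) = y*(y + 1)/(y - 2)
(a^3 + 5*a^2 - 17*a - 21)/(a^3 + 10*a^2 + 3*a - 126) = (a + 1)/(a + 6)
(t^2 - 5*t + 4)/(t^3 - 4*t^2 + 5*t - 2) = (t - 4)/(t^2 - 3*t + 2)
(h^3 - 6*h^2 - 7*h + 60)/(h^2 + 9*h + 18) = (h^2 - 9*h + 20)/(h + 6)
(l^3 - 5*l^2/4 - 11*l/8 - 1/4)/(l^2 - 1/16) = 2*(2*l^2 - 3*l - 2)/(4*l - 1)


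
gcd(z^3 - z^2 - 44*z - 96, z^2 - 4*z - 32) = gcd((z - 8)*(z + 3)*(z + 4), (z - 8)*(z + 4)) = z^2 - 4*z - 32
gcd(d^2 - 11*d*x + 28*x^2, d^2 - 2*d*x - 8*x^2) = -d + 4*x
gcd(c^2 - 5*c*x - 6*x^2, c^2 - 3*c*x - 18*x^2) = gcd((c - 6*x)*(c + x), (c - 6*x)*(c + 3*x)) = -c + 6*x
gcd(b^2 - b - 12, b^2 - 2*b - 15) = b + 3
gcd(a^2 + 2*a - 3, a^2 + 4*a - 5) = a - 1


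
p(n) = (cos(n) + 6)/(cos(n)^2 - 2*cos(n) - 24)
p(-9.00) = -0.24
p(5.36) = -0.27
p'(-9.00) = 0.00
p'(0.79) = 0.02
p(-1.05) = -0.26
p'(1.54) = 0.02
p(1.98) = -0.24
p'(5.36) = -0.03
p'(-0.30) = -0.01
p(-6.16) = -0.28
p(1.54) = -0.25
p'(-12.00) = 0.02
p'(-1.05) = -0.03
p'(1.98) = 0.01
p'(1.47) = 0.02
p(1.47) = -0.25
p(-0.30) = -0.28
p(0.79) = -0.27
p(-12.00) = -0.27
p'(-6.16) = 0.00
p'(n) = (2*sin(n)*cos(n) - 2*sin(n))*(cos(n) + 6)/(cos(n)^2 - 2*cos(n) - 24)^2 - sin(n)/(cos(n)^2 - 2*cos(n) - 24) = (cos(n)^2 + 12*cos(n) + 12)*sin(n)/(sin(n)^2 + 2*cos(n) + 23)^2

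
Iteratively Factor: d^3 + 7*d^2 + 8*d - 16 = (d + 4)*(d^2 + 3*d - 4) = (d - 1)*(d + 4)*(d + 4)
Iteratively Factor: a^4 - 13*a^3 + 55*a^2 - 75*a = (a - 5)*(a^3 - 8*a^2 + 15*a) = (a - 5)^2*(a^2 - 3*a) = (a - 5)^2*(a - 3)*(a)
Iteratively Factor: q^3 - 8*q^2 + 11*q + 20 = (q + 1)*(q^2 - 9*q + 20) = (q - 4)*(q + 1)*(q - 5)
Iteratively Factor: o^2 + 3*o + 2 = (o + 1)*(o + 2)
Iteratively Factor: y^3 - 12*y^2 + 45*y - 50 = (y - 2)*(y^2 - 10*y + 25) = (y - 5)*(y - 2)*(y - 5)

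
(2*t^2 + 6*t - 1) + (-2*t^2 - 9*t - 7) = -3*t - 8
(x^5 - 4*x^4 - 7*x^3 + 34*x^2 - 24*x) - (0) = x^5 - 4*x^4 - 7*x^3 + 34*x^2 - 24*x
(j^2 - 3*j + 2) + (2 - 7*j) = j^2 - 10*j + 4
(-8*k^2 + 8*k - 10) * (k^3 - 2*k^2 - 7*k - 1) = -8*k^5 + 24*k^4 + 30*k^3 - 28*k^2 + 62*k + 10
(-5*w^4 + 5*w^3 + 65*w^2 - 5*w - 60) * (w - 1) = -5*w^5 + 10*w^4 + 60*w^3 - 70*w^2 - 55*w + 60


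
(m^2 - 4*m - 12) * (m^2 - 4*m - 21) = m^4 - 8*m^3 - 17*m^2 + 132*m + 252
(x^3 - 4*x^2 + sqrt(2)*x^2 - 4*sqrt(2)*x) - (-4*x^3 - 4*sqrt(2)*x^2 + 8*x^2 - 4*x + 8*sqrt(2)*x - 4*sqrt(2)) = 5*x^3 - 12*x^2 + 5*sqrt(2)*x^2 - 12*sqrt(2)*x + 4*x + 4*sqrt(2)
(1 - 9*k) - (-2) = 3 - 9*k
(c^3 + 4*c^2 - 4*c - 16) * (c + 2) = c^4 + 6*c^3 + 4*c^2 - 24*c - 32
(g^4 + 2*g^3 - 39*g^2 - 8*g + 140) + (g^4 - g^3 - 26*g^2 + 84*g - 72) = 2*g^4 + g^3 - 65*g^2 + 76*g + 68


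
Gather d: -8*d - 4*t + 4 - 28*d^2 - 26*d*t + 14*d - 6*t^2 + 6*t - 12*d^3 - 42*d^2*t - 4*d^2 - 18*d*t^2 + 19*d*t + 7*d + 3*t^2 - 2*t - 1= -12*d^3 + d^2*(-42*t - 32) + d*(-18*t^2 - 7*t + 13) - 3*t^2 + 3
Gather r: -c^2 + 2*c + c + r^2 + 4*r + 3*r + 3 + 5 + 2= -c^2 + 3*c + r^2 + 7*r + 10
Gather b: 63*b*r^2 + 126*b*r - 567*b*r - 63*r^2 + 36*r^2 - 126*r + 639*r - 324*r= b*(63*r^2 - 441*r) - 27*r^2 + 189*r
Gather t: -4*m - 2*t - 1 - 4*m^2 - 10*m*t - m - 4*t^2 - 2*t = -4*m^2 - 5*m - 4*t^2 + t*(-10*m - 4) - 1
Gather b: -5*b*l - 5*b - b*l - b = b*(-6*l - 6)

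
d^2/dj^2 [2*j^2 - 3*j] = 4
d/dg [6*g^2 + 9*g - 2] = 12*g + 9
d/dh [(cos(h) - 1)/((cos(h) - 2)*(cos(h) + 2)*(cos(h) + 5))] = 2*(cos(h)^3 + cos(h)^2 - 5*cos(h) + 12)*sin(h)/((cos(h) - 2)^2*(cos(h) + 2)^2*(cos(h) + 5)^2)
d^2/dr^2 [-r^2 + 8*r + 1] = -2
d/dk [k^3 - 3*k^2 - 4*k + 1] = 3*k^2 - 6*k - 4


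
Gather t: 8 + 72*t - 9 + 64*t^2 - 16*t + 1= 64*t^2 + 56*t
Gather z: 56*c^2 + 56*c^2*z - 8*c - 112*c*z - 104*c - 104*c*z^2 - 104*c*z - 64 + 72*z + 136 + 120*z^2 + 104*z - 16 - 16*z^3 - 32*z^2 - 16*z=56*c^2 - 112*c - 16*z^3 + z^2*(88 - 104*c) + z*(56*c^2 - 216*c + 160) + 56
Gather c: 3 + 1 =4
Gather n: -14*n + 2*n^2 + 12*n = 2*n^2 - 2*n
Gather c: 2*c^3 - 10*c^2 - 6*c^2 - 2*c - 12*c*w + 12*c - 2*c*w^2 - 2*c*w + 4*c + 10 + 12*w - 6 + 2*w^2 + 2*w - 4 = 2*c^3 - 16*c^2 + c*(-2*w^2 - 14*w + 14) + 2*w^2 + 14*w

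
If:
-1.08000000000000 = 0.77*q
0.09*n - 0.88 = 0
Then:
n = 9.78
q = -1.40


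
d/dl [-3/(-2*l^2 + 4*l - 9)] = 12*(1 - l)/(2*l^2 - 4*l + 9)^2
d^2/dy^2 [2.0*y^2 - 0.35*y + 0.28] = 4.00000000000000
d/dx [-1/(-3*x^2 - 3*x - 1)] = 3*(-2*x - 1)/(3*x^2 + 3*x + 1)^2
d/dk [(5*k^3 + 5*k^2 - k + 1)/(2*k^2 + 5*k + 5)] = 2*(5*k^4 + 25*k^3 + 51*k^2 + 23*k - 5)/(4*k^4 + 20*k^3 + 45*k^2 + 50*k + 25)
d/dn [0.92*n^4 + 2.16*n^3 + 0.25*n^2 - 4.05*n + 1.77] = 3.68*n^3 + 6.48*n^2 + 0.5*n - 4.05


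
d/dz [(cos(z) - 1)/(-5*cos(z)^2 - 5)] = (sin(z)^2 + 2*cos(z))*sin(z)/(5*(cos(z)^2 + 1)^2)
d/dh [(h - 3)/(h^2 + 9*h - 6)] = (h^2 + 9*h - (h - 3)*(2*h + 9) - 6)/(h^2 + 9*h - 6)^2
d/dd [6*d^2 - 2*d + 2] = 12*d - 2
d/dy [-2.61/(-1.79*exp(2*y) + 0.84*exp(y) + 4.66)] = (2.1924 - 9.3438*exp(y))*exp(y)/(-1.79*exp(2*y) + 0.84*exp(y) + 4.66)^2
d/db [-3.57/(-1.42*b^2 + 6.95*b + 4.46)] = (24.8115 - 10.1388*b)/(-1.42*b^2 + 6.95*b + 4.46)^2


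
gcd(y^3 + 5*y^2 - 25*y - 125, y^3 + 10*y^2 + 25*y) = y^2 + 10*y + 25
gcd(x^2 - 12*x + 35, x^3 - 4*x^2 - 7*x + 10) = x - 5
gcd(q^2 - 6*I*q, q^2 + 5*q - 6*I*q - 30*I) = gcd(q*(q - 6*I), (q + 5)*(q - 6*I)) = q - 6*I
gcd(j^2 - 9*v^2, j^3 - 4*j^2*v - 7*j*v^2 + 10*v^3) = 1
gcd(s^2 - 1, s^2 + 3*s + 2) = s + 1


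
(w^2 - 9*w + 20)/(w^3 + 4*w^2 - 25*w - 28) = (w - 5)/(w^2 + 8*w + 7)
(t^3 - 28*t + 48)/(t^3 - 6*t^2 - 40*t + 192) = (t - 2)/(t - 8)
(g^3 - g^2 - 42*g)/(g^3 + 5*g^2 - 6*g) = (g - 7)/(g - 1)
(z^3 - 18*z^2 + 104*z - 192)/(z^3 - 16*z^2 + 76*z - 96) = (z - 4)/(z - 2)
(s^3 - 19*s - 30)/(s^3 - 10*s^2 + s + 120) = (s + 2)/(s - 8)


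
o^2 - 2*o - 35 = (o - 7)*(o + 5)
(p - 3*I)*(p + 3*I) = p^2 + 9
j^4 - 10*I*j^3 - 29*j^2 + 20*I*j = j*(j - 5*I)*(j - 4*I)*(j - I)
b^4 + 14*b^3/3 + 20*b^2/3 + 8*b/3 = b*(b + 2/3)*(b + 2)^2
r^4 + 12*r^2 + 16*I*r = r*(r - 4*I)*(r + 2*I)^2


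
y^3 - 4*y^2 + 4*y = y*(y - 2)^2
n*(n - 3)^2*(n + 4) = n^4 - 2*n^3 - 15*n^2 + 36*n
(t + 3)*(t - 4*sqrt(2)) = t^2 - 4*sqrt(2)*t + 3*t - 12*sqrt(2)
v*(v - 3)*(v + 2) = v^3 - v^2 - 6*v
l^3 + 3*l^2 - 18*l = l*(l - 3)*(l + 6)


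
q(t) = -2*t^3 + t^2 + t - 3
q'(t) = -6*t^2 + 2*t + 1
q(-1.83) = 10.78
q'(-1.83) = -22.75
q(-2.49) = 31.59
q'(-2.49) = -41.18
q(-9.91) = 2031.78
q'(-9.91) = -608.07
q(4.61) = -173.08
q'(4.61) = -117.29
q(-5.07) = 278.28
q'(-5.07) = -163.37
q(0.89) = -2.73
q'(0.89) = -1.97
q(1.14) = -3.52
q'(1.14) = -4.52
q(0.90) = -2.75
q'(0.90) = -2.06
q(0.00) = -3.00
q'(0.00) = 1.00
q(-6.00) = 459.00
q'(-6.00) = -227.00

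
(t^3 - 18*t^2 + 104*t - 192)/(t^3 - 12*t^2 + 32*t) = (t - 6)/t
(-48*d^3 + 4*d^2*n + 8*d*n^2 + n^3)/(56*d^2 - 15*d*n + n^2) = (-48*d^3 + 4*d^2*n + 8*d*n^2 + n^3)/(56*d^2 - 15*d*n + n^2)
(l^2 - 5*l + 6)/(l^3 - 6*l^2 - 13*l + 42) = (l - 3)/(l^2 - 4*l - 21)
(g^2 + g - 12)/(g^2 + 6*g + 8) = (g - 3)/(g + 2)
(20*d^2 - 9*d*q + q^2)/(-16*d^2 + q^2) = (-5*d + q)/(4*d + q)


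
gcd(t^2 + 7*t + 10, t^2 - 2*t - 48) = 1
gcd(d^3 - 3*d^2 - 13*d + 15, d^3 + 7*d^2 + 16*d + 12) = d + 3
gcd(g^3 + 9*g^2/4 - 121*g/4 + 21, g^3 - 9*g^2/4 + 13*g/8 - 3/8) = g - 3/4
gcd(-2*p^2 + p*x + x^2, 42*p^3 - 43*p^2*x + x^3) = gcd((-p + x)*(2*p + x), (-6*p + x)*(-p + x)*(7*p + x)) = -p + x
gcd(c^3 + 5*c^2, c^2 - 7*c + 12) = 1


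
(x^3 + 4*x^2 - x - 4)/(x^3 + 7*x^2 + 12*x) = (x^2 - 1)/(x*(x + 3))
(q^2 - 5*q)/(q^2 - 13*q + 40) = q/(q - 8)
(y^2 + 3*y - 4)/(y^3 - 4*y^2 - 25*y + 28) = 1/(y - 7)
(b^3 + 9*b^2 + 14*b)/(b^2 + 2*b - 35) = b*(b + 2)/(b - 5)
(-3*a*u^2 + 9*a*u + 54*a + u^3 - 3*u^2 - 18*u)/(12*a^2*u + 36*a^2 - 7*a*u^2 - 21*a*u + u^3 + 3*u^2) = (u - 6)/(-4*a + u)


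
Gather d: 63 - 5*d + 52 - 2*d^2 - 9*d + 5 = -2*d^2 - 14*d + 120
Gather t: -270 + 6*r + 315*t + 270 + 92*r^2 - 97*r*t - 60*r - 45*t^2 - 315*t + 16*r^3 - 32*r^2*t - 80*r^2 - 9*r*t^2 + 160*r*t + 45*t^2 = 16*r^3 + 12*r^2 - 9*r*t^2 - 54*r + t*(-32*r^2 + 63*r)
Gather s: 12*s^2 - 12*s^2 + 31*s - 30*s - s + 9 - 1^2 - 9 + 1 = 0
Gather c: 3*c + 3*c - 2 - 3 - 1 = 6*c - 6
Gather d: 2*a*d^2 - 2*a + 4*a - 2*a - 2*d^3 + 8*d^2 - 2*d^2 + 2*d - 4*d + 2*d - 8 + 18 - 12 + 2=-2*d^3 + d^2*(2*a + 6)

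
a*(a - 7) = a^2 - 7*a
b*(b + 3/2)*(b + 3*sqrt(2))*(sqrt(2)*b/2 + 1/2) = sqrt(2)*b^4/2 + 3*sqrt(2)*b^3/4 + 7*b^3/2 + 3*sqrt(2)*b^2/2 + 21*b^2/4 + 9*sqrt(2)*b/4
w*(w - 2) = w^2 - 2*w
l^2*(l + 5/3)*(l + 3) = l^4 + 14*l^3/3 + 5*l^2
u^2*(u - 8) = u^3 - 8*u^2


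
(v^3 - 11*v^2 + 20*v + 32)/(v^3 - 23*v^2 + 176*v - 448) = (v^2 - 3*v - 4)/(v^2 - 15*v + 56)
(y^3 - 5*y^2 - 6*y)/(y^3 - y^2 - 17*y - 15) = y*(y - 6)/(y^2 - 2*y - 15)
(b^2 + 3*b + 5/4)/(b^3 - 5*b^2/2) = (4*b^2 + 12*b + 5)/(2*b^2*(2*b - 5))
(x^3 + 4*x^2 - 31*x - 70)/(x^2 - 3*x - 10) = x + 7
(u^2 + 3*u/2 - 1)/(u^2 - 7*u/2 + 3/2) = (u + 2)/(u - 3)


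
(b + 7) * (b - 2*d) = b^2 - 2*b*d + 7*b - 14*d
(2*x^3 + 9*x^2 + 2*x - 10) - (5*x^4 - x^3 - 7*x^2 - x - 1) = -5*x^4 + 3*x^3 + 16*x^2 + 3*x - 9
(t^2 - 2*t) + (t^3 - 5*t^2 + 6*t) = t^3 - 4*t^2 + 4*t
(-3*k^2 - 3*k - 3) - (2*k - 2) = -3*k^2 - 5*k - 1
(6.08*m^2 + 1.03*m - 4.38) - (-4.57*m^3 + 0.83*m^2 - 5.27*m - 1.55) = 4.57*m^3 + 5.25*m^2 + 6.3*m - 2.83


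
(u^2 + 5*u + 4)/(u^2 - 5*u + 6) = (u^2 + 5*u + 4)/(u^2 - 5*u + 6)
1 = 1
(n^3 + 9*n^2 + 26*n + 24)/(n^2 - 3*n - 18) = (n^2 + 6*n + 8)/(n - 6)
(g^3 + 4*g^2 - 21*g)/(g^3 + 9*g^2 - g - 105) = g/(g + 5)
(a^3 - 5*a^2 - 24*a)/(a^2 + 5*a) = (a^2 - 5*a - 24)/(a + 5)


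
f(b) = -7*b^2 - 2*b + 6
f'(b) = -14*b - 2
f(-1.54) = -7.52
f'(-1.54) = 19.56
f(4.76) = -162.12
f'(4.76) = -68.64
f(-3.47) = -71.35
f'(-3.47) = 46.58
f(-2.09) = -20.40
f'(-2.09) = 27.26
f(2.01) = -26.30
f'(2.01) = -30.14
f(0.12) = 5.66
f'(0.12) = -3.68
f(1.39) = -10.30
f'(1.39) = -21.46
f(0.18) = 5.41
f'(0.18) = -4.52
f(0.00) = 6.00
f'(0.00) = -2.00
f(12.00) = -1026.00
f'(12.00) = -170.00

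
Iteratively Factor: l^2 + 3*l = (l)*(l + 3)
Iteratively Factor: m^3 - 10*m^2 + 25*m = (m)*(m^2 - 10*m + 25) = m*(m - 5)*(m - 5)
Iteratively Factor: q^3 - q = (q - 1)*(q^2 + q) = q*(q - 1)*(q + 1)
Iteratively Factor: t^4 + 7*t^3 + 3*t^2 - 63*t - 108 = (t + 3)*(t^3 + 4*t^2 - 9*t - 36) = (t + 3)^2*(t^2 + t - 12) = (t + 3)^2*(t + 4)*(t - 3)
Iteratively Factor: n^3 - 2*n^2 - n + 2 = (n - 1)*(n^2 - n - 2) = (n - 2)*(n - 1)*(n + 1)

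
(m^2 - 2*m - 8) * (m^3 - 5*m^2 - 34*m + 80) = m^5 - 7*m^4 - 32*m^3 + 188*m^2 + 112*m - 640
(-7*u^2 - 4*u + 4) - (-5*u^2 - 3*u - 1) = -2*u^2 - u + 5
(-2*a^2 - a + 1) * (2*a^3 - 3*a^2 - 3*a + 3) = -4*a^5 + 4*a^4 + 11*a^3 - 6*a^2 - 6*a + 3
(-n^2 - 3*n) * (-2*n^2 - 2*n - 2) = 2*n^4 + 8*n^3 + 8*n^2 + 6*n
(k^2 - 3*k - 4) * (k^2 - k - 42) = k^4 - 4*k^3 - 43*k^2 + 130*k + 168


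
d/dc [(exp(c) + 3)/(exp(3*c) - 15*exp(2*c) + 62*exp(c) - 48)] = (-(exp(c) + 3)*(3*exp(2*c) - 30*exp(c) + 62) + exp(3*c) - 15*exp(2*c) + 62*exp(c) - 48)*exp(c)/(exp(3*c) - 15*exp(2*c) + 62*exp(c) - 48)^2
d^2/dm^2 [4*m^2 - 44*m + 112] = 8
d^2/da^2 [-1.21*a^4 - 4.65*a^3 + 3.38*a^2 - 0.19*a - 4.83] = -14.52*a^2 - 27.9*a + 6.76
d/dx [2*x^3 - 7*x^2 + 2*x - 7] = 6*x^2 - 14*x + 2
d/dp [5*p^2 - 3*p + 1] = 10*p - 3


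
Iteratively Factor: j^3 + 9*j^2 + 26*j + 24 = (j + 2)*(j^2 + 7*j + 12) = (j + 2)*(j + 3)*(j + 4)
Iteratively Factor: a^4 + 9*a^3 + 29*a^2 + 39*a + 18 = (a + 3)*(a^3 + 6*a^2 + 11*a + 6) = (a + 1)*(a + 3)*(a^2 + 5*a + 6) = (a + 1)*(a + 3)^2*(a + 2)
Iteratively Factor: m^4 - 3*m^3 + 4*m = (m - 2)*(m^3 - m^2 - 2*m) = (m - 2)*(m + 1)*(m^2 - 2*m) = (m - 2)^2*(m + 1)*(m)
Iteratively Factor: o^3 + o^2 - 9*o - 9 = (o + 3)*(o^2 - 2*o - 3) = (o - 3)*(o + 3)*(o + 1)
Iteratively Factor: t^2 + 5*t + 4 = (t + 1)*(t + 4)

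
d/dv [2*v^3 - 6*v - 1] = 6*v^2 - 6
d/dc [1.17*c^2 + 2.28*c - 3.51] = 2.34*c + 2.28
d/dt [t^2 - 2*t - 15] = 2*t - 2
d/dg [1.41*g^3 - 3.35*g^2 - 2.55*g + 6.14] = 4.23*g^2 - 6.7*g - 2.55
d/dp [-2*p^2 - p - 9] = -4*p - 1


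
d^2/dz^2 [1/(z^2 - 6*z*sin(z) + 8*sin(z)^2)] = 2*((z^2 - 6*z*sin(z) + 8*sin(z)^2)*(-3*z*sin(z) + 16*sin(z)^2 + 6*cos(z) - 9) + 4*(3*z*cos(z) - z + 3*sin(z) - 4*sin(2*z))^2)/((z - 4*sin(z))^3*(z - 2*sin(z))^3)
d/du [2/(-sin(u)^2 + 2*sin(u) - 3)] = 4*(sin(u) - 1)*cos(u)/(sin(u)^2 - 2*sin(u) + 3)^2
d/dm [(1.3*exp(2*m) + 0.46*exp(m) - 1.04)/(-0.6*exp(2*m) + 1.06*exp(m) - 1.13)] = (1.654*exp(2*m) - 4.186*exp(m) + 0.5826)*exp(m)/(0.36*exp(4*m) - 1.272*exp(3*m) + 2.4796*exp(2*m) - 2.3956*exp(m) + 1.2769)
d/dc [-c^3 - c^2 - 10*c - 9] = -3*c^2 - 2*c - 10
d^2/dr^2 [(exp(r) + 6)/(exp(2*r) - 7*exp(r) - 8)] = (exp(4*r) + 31*exp(3*r) - 78*exp(2*r) + 430*exp(r) - 272)*exp(r)/(exp(6*r) - 21*exp(5*r) + 123*exp(4*r) - 7*exp(3*r) - 984*exp(2*r) - 1344*exp(r) - 512)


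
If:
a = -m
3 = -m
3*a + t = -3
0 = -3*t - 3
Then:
No Solution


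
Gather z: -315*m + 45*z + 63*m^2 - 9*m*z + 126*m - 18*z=63*m^2 - 189*m + z*(27 - 9*m)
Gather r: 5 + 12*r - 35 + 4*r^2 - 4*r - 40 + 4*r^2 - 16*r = 8*r^2 - 8*r - 70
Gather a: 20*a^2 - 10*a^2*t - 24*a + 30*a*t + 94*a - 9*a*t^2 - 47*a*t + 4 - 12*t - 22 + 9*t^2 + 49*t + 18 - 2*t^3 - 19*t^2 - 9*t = a^2*(20 - 10*t) + a*(-9*t^2 - 17*t + 70) - 2*t^3 - 10*t^2 + 28*t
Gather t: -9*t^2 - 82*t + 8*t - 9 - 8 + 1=-9*t^2 - 74*t - 16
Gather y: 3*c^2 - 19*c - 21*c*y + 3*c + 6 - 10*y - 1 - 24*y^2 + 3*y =3*c^2 - 16*c - 24*y^2 + y*(-21*c - 7) + 5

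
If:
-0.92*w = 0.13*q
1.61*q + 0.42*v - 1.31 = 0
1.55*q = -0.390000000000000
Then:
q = -0.25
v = 4.08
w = 0.04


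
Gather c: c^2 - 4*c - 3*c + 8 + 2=c^2 - 7*c + 10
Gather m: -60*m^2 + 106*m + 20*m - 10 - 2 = -60*m^2 + 126*m - 12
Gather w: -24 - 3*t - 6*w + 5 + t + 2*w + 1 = -2*t - 4*w - 18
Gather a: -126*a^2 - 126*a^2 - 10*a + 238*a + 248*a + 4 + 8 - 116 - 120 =-252*a^2 + 476*a - 224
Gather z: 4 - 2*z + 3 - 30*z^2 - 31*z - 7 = -30*z^2 - 33*z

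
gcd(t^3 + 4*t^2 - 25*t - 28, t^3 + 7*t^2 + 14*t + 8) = t + 1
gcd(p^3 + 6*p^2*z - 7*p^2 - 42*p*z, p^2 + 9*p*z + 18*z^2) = p + 6*z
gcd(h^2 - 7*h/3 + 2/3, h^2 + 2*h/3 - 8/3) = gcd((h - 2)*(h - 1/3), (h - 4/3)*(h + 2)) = 1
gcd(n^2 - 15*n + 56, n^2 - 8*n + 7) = n - 7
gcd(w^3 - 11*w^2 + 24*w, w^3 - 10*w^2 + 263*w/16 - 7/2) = w - 8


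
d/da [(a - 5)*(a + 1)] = 2*a - 4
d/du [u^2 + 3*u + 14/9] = 2*u + 3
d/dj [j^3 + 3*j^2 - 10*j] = 3*j^2 + 6*j - 10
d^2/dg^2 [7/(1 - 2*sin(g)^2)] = (-112*sin(g)^4 + 112*sin(g)^2 + 28)/cos(2*g)^3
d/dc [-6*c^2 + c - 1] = 1 - 12*c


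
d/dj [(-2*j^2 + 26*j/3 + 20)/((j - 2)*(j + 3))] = 8*(-4*j^2 - 6*j - 27)/(3*(j^4 + 2*j^3 - 11*j^2 - 12*j + 36))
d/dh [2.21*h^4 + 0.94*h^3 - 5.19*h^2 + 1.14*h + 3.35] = 8.84*h^3 + 2.82*h^2 - 10.38*h + 1.14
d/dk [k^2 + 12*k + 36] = 2*k + 12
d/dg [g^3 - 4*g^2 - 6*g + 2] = 3*g^2 - 8*g - 6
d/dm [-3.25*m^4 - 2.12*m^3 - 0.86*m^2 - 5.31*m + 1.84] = -13.0*m^3 - 6.36*m^2 - 1.72*m - 5.31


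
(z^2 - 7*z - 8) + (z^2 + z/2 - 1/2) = 2*z^2 - 13*z/2 - 17/2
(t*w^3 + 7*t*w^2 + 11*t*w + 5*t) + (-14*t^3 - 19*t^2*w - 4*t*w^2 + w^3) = -14*t^3 - 19*t^2*w + t*w^3 + 3*t*w^2 + 11*t*w + 5*t + w^3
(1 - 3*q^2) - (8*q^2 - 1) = 2 - 11*q^2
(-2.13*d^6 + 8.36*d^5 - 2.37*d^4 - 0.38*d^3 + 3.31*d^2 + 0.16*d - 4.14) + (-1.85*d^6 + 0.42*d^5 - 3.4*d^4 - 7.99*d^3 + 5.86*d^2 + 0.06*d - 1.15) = -3.98*d^6 + 8.78*d^5 - 5.77*d^4 - 8.37*d^3 + 9.17*d^2 + 0.22*d - 5.29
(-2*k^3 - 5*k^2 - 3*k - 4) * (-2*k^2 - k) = 4*k^5 + 12*k^4 + 11*k^3 + 11*k^2 + 4*k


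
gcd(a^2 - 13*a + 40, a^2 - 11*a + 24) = a - 8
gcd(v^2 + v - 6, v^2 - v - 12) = v + 3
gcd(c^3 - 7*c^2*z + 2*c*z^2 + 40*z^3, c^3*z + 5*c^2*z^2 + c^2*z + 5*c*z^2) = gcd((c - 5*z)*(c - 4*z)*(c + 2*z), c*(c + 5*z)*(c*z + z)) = 1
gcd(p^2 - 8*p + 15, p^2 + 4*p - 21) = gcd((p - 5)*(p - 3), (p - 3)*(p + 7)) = p - 3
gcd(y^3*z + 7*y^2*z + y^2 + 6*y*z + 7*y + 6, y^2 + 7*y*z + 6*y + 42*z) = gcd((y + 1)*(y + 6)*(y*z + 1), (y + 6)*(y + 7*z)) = y + 6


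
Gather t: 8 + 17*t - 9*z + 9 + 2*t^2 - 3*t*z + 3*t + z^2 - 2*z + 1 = 2*t^2 + t*(20 - 3*z) + z^2 - 11*z + 18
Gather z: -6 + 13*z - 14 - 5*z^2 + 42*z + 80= -5*z^2 + 55*z + 60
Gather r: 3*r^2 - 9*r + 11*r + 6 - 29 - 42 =3*r^2 + 2*r - 65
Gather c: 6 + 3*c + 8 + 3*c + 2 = 6*c + 16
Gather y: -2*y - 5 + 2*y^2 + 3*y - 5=2*y^2 + y - 10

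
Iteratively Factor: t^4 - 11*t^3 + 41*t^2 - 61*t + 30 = (t - 1)*(t^3 - 10*t^2 + 31*t - 30) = (t - 5)*(t - 1)*(t^2 - 5*t + 6) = (t - 5)*(t - 3)*(t - 1)*(t - 2)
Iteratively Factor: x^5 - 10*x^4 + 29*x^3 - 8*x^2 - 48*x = (x - 4)*(x^4 - 6*x^3 + 5*x^2 + 12*x) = (x - 4)*(x + 1)*(x^3 - 7*x^2 + 12*x) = (x - 4)^2*(x + 1)*(x^2 - 3*x) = (x - 4)^2*(x - 3)*(x + 1)*(x)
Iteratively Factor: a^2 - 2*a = (a)*(a - 2)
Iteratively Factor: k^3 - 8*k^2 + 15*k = (k)*(k^2 - 8*k + 15) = k*(k - 3)*(k - 5)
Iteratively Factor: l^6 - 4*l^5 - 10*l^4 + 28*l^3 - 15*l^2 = (l - 5)*(l^5 + l^4 - 5*l^3 + 3*l^2) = l*(l - 5)*(l^4 + l^3 - 5*l^2 + 3*l) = l^2*(l - 5)*(l^3 + l^2 - 5*l + 3) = l^2*(l - 5)*(l + 3)*(l^2 - 2*l + 1) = l^2*(l - 5)*(l - 1)*(l + 3)*(l - 1)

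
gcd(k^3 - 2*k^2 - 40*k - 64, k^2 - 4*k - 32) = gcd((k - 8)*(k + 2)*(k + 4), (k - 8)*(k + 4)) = k^2 - 4*k - 32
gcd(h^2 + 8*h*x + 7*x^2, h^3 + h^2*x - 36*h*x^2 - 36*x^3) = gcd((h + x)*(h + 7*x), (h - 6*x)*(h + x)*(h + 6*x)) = h + x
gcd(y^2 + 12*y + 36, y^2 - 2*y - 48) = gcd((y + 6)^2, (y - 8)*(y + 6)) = y + 6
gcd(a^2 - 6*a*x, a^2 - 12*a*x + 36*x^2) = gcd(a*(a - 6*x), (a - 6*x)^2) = -a + 6*x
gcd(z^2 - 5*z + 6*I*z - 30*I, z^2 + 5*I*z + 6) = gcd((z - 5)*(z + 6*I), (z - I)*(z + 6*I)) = z + 6*I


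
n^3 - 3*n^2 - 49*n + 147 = (n - 7)*(n - 3)*(n + 7)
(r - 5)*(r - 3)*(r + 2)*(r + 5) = r^4 - r^3 - 31*r^2 + 25*r + 150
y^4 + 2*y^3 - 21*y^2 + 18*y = y*(y - 3)*(y - 1)*(y + 6)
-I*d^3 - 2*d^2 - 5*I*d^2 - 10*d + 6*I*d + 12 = (d + 6)*(d - 2*I)*(-I*d + I)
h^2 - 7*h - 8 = (h - 8)*(h + 1)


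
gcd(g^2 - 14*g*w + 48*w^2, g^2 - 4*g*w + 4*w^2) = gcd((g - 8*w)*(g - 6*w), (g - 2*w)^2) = 1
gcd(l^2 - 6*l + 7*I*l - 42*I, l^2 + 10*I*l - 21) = l + 7*I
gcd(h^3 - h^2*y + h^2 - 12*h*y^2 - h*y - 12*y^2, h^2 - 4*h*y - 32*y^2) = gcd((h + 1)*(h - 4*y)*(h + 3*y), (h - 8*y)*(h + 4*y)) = 1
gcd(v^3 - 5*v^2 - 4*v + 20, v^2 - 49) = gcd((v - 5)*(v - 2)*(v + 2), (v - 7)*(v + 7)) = 1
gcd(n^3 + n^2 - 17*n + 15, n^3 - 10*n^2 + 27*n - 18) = n^2 - 4*n + 3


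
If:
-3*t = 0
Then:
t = 0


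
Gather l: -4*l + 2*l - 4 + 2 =-2*l - 2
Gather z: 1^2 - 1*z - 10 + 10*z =9*z - 9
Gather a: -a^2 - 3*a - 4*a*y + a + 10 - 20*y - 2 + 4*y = -a^2 + a*(-4*y - 2) - 16*y + 8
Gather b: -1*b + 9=9 - b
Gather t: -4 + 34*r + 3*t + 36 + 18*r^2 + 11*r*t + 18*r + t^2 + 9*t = 18*r^2 + 52*r + t^2 + t*(11*r + 12) + 32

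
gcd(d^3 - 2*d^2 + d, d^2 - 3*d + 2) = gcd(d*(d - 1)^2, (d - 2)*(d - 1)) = d - 1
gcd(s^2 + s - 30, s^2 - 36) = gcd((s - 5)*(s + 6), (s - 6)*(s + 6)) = s + 6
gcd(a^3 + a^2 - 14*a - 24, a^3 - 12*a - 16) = a^2 - 2*a - 8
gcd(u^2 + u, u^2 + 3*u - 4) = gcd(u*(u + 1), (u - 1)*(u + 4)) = 1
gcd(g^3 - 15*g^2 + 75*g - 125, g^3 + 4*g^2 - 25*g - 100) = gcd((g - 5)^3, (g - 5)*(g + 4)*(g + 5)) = g - 5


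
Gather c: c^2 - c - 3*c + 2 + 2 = c^2 - 4*c + 4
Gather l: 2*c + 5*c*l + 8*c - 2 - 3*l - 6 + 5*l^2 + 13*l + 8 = 10*c + 5*l^2 + l*(5*c + 10)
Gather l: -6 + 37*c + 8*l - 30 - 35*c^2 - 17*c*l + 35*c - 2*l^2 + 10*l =-35*c^2 + 72*c - 2*l^2 + l*(18 - 17*c) - 36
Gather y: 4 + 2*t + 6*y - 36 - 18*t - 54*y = -16*t - 48*y - 32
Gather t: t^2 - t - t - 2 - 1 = t^2 - 2*t - 3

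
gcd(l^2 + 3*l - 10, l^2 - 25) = l + 5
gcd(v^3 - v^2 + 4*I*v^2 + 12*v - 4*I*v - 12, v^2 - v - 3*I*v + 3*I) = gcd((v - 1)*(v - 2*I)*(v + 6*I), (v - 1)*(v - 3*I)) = v - 1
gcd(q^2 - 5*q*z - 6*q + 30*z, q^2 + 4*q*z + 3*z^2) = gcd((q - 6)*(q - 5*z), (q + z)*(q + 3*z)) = 1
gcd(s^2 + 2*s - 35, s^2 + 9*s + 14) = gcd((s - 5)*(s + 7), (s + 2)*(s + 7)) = s + 7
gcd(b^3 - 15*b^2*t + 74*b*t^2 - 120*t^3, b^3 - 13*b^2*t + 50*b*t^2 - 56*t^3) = -b + 4*t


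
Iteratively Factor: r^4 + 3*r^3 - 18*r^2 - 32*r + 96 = (r + 4)*(r^3 - r^2 - 14*r + 24) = (r + 4)^2*(r^2 - 5*r + 6) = (r - 2)*(r + 4)^2*(r - 3)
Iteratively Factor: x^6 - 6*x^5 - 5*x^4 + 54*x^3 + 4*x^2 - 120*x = (x - 5)*(x^5 - x^4 - 10*x^3 + 4*x^2 + 24*x) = (x - 5)*(x + 2)*(x^4 - 3*x^3 - 4*x^2 + 12*x) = (x - 5)*(x - 3)*(x + 2)*(x^3 - 4*x) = (x - 5)*(x - 3)*(x + 2)^2*(x^2 - 2*x) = (x - 5)*(x - 3)*(x - 2)*(x + 2)^2*(x)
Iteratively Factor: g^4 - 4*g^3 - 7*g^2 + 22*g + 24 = (g - 3)*(g^3 - g^2 - 10*g - 8) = (g - 3)*(g + 1)*(g^2 - 2*g - 8) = (g - 3)*(g + 1)*(g + 2)*(g - 4)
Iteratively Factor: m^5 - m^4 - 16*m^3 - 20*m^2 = (m)*(m^4 - m^3 - 16*m^2 - 20*m) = m^2*(m^3 - m^2 - 16*m - 20) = m^2*(m - 5)*(m^2 + 4*m + 4) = m^2*(m - 5)*(m + 2)*(m + 2)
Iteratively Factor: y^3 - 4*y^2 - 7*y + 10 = (y - 1)*(y^2 - 3*y - 10) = (y - 5)*(y - 1)*(y + 2)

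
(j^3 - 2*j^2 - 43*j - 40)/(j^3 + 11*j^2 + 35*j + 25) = (j - 8)/(j + 5)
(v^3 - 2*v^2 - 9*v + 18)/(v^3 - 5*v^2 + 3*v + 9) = (v^2 + v - 6)/(v^2 - 2*v - 3)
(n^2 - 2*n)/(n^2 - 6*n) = (n - 2)/(n - 6)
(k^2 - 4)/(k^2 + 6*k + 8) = (k - 2)/(k + 4)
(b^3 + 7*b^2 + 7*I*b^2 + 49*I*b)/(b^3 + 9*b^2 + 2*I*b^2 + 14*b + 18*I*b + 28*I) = b*(b + 7*I)/(b^2 + 2*b*(1 + I) + 4*I)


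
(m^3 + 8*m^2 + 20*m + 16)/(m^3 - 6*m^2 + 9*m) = (m^3 + 8*m^2 + 20*m + 16)/(m*(m^2 - 6*m + 9))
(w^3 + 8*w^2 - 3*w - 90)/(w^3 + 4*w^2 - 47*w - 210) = (w - 3)/(w - 7)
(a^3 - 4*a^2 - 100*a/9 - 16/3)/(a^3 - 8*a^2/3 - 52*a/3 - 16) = (a + 2/3)/(a + 2)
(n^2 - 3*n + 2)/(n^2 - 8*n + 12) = (n - 1)/(n - 6)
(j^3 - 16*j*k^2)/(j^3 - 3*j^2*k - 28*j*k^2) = (j - 4*k)/(j - 7*k)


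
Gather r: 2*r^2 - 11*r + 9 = 2*r^2 - 11*r + 9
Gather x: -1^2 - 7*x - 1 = -7*x - 2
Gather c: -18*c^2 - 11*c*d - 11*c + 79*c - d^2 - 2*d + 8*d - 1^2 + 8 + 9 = -18*c^2 + c*(68 - 11*d) - d^2 + 6*d + 16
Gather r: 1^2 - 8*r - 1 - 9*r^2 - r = -9*r^2 - 9*r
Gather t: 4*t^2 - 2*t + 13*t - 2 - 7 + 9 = 4*t^2 + 11*t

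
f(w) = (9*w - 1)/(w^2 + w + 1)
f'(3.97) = -0.29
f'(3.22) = -0.36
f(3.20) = 1.93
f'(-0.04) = 10.71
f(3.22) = 1.92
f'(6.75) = -0.14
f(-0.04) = -1.41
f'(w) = (-2*w - 1)*(9*w - 1)/(w^2 + w + 1)^2 + 9/(w^2 + w + 1)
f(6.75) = 1.12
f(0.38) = 1.59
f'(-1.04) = -1.67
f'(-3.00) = -1.57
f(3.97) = 1.68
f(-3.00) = -4.00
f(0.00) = -1.00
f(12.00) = 0.68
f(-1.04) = -9.95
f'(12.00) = -0.05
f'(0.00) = 10.00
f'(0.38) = 4.07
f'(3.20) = -0.36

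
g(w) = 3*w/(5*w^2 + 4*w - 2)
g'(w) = 3*w*(-10*w - 4)/(5*w^2 + 4*w - 2)^2 + 3/(5*w^2 + 4*w - 2) = 3*(-5*w^2 - 2)/(25*w^4 + 40*w^3 - 4*w^2 - 16*w + 4)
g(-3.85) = -0.20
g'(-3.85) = -0.07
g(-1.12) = 16.15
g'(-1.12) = -573.59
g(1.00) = 0.43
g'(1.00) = -0.43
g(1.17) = 0.37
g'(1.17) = -0.29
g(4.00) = 0.13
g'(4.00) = -0.03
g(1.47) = 0.30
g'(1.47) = -0.18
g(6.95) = 0.08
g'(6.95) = -0.01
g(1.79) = 0.25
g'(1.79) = -0.12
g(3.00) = 0.16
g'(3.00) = -0.05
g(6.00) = 0.09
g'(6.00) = -0.01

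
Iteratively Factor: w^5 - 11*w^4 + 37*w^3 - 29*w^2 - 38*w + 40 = (w - 1)*(w^4 - 10*w^3 + 27*w^2 - 2*w - 40) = (w - 2)*(w - 1)*(w^3 - 8*w^2 + 11*w + 20) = (w - 4)*(w - 2)*(w - 1)*(w^2 - 4*w - 5) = (w - 4)*(w - 2)*(w - 1)*(w + 1)*(w - 5)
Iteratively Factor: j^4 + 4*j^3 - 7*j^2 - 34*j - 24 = (j + 4)*(j^3 - 7*j - 6) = (j + 1)*(j + 4)*(j^2 - j - 6) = (j + 1)*(j + 2)*(j + 4)*(j - 3)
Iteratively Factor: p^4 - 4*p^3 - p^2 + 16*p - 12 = (p - 1)*(p^3 - 3*p^2 - 4*p + 12) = (p - 1)*(p + 2)*(p^2 - 5*p + 6) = (p - 3)*(p - 1)*(p + 2)*(p - 2)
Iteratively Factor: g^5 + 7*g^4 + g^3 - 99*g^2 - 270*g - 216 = (g + 2)*(g^4 + 5*g^3 - 9*g^2 - 81*g - 108) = (g - 4)*(g + 2)*(g^3 + 9*g^2 + 27*g + 27) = (g - 4)*(g + 2)*(g + 3)*(g^2 + 6*g + 9) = (g - 4)*(g + 2)*(g + 3)^2*(g + 3)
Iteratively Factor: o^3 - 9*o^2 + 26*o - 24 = (o - 4)*(o^2 - 5*o + 6) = (o - 4)*(o - 3)*(o - 2)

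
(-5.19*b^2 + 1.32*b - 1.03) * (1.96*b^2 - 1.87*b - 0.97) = -10.1724*b^4 + 12.2925*b^3 + 0.547099999999999*b^2 + 0.6457*b + 0.9991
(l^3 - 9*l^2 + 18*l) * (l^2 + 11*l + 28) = l^5 + 2*l^4 - 53*l^3 - 54*l^2 + 504*l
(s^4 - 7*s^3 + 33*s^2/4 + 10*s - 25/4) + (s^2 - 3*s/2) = s^4 - 7*s^3 + 37*s^2/4 + 17*s/2 - 25/4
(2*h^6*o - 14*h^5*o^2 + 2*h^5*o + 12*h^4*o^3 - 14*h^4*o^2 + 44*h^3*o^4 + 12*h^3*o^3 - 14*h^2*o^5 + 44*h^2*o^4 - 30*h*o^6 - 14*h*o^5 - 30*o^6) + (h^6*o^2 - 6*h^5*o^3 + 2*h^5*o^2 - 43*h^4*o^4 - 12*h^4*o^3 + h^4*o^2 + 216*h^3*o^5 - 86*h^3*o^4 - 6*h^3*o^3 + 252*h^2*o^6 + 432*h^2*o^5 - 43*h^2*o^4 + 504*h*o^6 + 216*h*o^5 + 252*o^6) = h^6*o^2 + 2*h^6*o - 6*h^5*o^3 - 12*h^5*o^2 + 2*h^5*o - 43*h^4*o^4 - 13*h^4*o^2 + 216*h^3*o^5 - 42*h^3*o^4 + 6*h^3*o^3 + 252*h^2*o^6 + 418*h^2*o^5 + h^2*o^4 + 474*h*o^6 + 202*h*o^5 + 222*o^6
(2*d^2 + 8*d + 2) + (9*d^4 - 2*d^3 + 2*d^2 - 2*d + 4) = 9*d^4 - 2*d^3 + 4*d^2 + 6*d + 6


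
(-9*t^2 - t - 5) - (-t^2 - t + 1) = -8*t^2 - 6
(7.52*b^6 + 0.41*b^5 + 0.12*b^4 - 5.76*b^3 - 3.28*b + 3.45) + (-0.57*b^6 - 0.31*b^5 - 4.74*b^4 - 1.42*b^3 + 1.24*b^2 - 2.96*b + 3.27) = 6.95*b^6 + 0.1*b^5 - 4.62*b^4 - 7.18*b^3 + 1.24*b^2 - 6.24*b + 6.72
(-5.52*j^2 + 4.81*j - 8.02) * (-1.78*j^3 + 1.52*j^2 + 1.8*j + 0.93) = 9.8256*j^5 - 16.9522*j^4 + 11.6508*j^3 - 8.666*j^2 - 9.9627*j - 7.4586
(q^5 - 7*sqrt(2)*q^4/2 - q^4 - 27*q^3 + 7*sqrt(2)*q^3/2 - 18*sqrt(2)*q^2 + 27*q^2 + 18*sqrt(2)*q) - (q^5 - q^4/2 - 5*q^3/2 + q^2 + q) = -7*sqrt(2)*q^4/2 - q^4/2 - 49*q^3/2 + 7*sqrt(2)*q^3/2 - 18*sqrt(2)*q^2 + 26*q^2 - q + 18*sqrt(2)*q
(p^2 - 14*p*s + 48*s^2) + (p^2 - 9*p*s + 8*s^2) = 2*p^2 - 23*p*s + 56*s^2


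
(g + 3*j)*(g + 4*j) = g^2 + 7*g*j + 12*j^2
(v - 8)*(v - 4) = v^2 - 12*v + 32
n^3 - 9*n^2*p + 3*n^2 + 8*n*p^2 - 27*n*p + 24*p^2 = (n + 3)*(n - 8*p)*(n - p)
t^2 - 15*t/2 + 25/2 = (t - 5)*(t - 5/2)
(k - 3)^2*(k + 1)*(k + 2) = k^4 - 3*k^3 - 7*k^2 + 15*k + 18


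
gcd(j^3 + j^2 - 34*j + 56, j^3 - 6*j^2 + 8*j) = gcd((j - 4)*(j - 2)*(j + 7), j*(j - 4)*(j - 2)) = j^2 - 6*j + 8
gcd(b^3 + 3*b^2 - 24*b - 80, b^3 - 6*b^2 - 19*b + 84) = b + 4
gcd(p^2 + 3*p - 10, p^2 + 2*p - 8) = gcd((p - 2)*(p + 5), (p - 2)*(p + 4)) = p - 2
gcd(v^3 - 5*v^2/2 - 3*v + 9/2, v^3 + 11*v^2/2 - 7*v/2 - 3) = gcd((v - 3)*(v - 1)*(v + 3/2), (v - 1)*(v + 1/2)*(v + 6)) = v - 1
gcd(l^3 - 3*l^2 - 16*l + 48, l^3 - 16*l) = l^2 - 16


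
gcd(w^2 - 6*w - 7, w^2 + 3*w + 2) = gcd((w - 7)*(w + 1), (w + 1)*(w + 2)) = w + 1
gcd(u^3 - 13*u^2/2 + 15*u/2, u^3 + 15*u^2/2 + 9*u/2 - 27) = u - 3/2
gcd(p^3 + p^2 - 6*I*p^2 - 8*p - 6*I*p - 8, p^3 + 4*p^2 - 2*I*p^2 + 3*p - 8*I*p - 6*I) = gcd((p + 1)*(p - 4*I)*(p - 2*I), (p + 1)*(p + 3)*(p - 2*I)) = p^2 + p*(1 - 2*I) - 2*I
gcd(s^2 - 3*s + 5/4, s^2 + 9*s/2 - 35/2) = s - 5/2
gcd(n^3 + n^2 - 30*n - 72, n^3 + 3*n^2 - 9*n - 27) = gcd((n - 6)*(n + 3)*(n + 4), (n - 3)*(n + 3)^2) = n + 3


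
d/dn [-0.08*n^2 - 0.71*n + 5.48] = -0.16*n - 0.71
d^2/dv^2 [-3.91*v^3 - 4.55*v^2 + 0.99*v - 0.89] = -23.46*v - 9.1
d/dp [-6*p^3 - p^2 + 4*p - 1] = -18*p^2 - 2*p + 4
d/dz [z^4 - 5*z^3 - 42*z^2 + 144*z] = 4*z^3 - 15*z^2 - 84*z + 144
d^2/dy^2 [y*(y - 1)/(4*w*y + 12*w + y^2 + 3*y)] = 2*(y*(y - 1)*(4*w + 2*y + 3)^2 - (y*(y - 1) + y*(4*w + 2*y + 3) + (y - 1)*(4*w + 2*y + 3))*(4*w*y + 12*w + y^2 + 3*y) + (4*w*y + 12*w + y^2 + 3*y)^2)/(4*w*y + 12*w + y^2 + 3*y)^3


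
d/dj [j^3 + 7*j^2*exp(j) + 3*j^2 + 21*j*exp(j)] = 7*j^2*exp(j) + 3*j^2 + 35*j*exp(j) + 6*j + 21*exp(j)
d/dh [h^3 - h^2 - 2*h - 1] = 3*h^2 - 2*h - 2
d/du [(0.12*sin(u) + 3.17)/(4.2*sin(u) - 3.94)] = -13.7868*cos(u)/(4.2*sin(u) - 3.94)^2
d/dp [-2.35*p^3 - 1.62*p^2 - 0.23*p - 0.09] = -7.05*p^2 - 3.24*p - 0.23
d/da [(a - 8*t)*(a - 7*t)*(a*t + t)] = t*(3*a^2 - 30*a*t + 2*a + 56*t^2 - 15*t)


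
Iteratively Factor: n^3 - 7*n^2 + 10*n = (n - 2)*(n^2 - 5*n) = n*(n - 2)*(n - 5)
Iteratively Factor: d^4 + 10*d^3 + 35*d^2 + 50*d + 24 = (d + 1)*(d^3 + 9*d^2 + 26*d + 24) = (d + 1)*(d + 3)*(d^2 + 6*d + 8) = (d + 1)*(d + 3)*(d + 4)*(d + 2)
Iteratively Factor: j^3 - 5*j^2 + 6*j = (j)*(j^2 - 5*j + 6) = j*(j - 2)*(j - 3)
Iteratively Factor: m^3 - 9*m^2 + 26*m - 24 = (m - 4)*(m^2 - 5*m + 6) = (m - 4)*(m - 2)*(m - 3)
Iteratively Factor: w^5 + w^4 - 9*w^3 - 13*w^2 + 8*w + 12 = (w - 1)*(w^4 + 2*w^3 - 7*w^2 - 20*w - 12) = (w - 1)*(w + 2)*(w^3 - 7*w - 6) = (w - 3)*(w - 1)*(w + 2)*(w^2 + 3*w + 2) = (w - 3)*(w - 1)*(w + 1)*(w + 2)*(w + 2)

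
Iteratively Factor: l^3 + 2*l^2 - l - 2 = (l + 2)*(l^2 - 1) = (l + 1)*(l + 2)*(l - 1)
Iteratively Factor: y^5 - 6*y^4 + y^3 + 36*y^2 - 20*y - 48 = (y + 2)*(y^4 - 8*y^3 + 17*y^2 + 2*y - 24) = (y - 2)*(y + 2)*(y^3 - 6*y^2 + 5*y + 12) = (y - 2)*(y + 1)*(y + 2)*(y^2 - 7*y + 12) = (y - 3)*(y - 2)*(y + 1)*(y + 2)*(y - 4)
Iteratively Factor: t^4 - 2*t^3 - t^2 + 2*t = (t - 2)*(t^3 - t) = (t - 2)*(t + 1)*(t^2 - t) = (t - 2)*(t - 1)*(t + 1)*(t)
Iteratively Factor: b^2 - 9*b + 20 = (b - 5)*(b - 4)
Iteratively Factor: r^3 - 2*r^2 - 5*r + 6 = (r - 1)*(r^2 - r - 6) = (r - 1)*(r + 2)*(r - 3)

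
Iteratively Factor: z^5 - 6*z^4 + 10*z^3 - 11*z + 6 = (z - 1)*(z^4 - 5*z^3 + 5*z^2 + 5*z - 6) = (z - 3)*(z - 1)*(z^3 - 2*z^2 - z + 2) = (z - 3)*(z - 1)^2*(z^2 - z - 2) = (z - 3)*(z - 1)^2*(z + 1)*(z - 2)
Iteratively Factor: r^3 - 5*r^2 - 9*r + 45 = (r - 3)*(r^2 - 2*r - 15) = (r - 3)*(r + 3)*(r - 5)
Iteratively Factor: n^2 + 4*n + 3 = (n + 1)*(n + 3)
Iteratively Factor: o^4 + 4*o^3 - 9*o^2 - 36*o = (o + 4)*(o^3 - 9*o) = (o + 3)*(o + 4)*(o^2 - 3*o) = (o - 3)*(o + 3)*(o + 4)*(o)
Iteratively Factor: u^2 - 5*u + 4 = (u - 4)*(u - 1)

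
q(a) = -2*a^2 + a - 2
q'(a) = 1 - 4*a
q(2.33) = -10.53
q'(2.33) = -8.32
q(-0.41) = -2.75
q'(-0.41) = 2.64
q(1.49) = -4.95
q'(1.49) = -4.96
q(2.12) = -8.87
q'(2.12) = -7.48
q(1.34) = -4.25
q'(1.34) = -4.36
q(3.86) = -27.94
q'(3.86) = -14.44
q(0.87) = -2.64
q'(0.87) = -2.48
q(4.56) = -39.03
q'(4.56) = -17.24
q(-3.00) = -23.00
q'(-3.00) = 13.00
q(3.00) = -17.00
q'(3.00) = -11.00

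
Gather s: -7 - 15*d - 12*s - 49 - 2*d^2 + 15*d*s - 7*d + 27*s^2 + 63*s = -2*d^2 - 22*d + 27*s^2 + s*(15*d + 51) - 56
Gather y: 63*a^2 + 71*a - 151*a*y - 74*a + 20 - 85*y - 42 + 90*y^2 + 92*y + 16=63*a^2 - 3*a + 90*y^2 + y*(7 - 151*a) - 6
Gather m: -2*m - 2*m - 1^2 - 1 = -4*m - 2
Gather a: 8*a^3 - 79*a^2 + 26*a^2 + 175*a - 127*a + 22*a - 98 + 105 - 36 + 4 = 8*a^3 - 53*a^2 + 70*a - 25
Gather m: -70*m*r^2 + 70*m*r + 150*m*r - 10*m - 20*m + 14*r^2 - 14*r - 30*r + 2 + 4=m*(-70*r^2 + 220*r - 30) + 14*r^2 - 44*r + 6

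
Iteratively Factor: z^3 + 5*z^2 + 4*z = (z)*(z^2 + 5*z + 4) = z*(z + 4)*(z + 1)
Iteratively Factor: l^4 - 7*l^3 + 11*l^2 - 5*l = (l - 1)*(l^3 - 6*l^2 + 5*l) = (l - 1)^2*(l^2 - 5*l) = (l - 5)*(l - 1)^2*(l)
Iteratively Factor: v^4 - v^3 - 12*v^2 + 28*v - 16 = (v - 2)*(v^3 + v^2 - 10*v + 8) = (v - 2)*(v - 1)*(v^2 + 2*v - 8) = (v - 2)*(v - 1)*(v + 4)*(v - 2)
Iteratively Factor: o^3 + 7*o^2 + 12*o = (o + 3)*(o^2 + 4*o) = (o + 3)*(o + 4)*(o)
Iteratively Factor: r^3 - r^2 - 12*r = (r - 4)*(r^2 + 3*r) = r*(r - 4)*(r + 3)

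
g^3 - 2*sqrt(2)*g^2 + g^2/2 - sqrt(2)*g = g*(g + 1/2)*(g - 2*sqrt(2))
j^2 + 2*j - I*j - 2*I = (j + 2)*(j - I)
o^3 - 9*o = o*(o - 3)*(o + 3)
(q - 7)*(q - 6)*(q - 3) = q^3 - 16*q^2 + 81*q - 126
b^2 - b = b*(b - 1)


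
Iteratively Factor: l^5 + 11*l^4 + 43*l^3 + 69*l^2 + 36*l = (l)*(l^4 + 11*l^3 + 43*l^2 + 69*l + 36) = l*(l + 3)*(l^3 + 8*l^2 + 19*l + 12) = l*(l + 3)*(l + 4)*(l^2 + 4*l + 3) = l*(l + 1)*(l + 3)*(l + 4)*(l + 3)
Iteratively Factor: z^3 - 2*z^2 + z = (z - 1)*(z^2 - z) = z*(z - 1)*(z - 1)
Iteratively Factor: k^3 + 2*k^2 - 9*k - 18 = (k + 3)*(k^2 - k - 6) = (k + 2)*(k + 3)*(k - 3)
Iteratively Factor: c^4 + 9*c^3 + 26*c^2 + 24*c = (c)*(c^3 + 9*c^2 + 26*c + 24) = c*(c + 3)*(c^2 + 6*c + 8) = c*(c + 2)*(c + 3)*(c + 4)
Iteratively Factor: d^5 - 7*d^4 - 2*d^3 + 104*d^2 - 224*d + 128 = (d - 4)*(d^4 - 3*d^3 - 14*d^2 + 48*d - 32) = (d - 4)*(d - 2)*(d^3 - d^2 - 16*d + 16) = (d - 4)*(d - 2)*(d - 1)*(d^2 - 16) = (d - 4)^2*(d - 2)*(d - 1)*(d + 4)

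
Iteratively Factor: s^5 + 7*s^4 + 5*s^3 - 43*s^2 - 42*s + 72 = (s + 3)*(s^4 + 4*s^3 - 7*s^2 - 22*s + 24) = (s + 3)^2*(s^3 + s^2 - 10*s + 8) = (s - 1)*(s + 3)^2*(s^2 + 2*s - 8) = (s - 1)*(s + 3)^2*(s + 4)*(s - 2)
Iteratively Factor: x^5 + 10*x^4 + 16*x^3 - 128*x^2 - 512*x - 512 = (x + 2)*(x^4 + 8*x^3 - 128*x - 256) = (x + 2)*(x + 4)*(x^3 + 4*x^2 - 16*x - 64) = (x - 4)*(x + 2)*(x + 4)*(x^2 + 8*x + 16) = (x - 4)*(x + 2)*(x + 4)^2*(x + 4)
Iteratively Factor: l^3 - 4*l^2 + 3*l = (l - 1)*(l^2 - 3*l) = l*(l - 1)*(l - 3)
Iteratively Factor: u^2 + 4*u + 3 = (u + 3)*(u + 1)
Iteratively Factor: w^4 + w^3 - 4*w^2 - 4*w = (w + 2)*(w^3 - w^2 - 2*w) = w*(w + 2)*(w^2 - w - 2) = w*(w - 2)*(w + 2)*(w + 1)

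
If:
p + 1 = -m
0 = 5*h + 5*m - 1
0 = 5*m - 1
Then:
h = 0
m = 1/5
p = -6/5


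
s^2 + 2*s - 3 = (s - 1)*(s + 3)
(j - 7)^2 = j^2 - 14*j + 49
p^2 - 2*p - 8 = (p - 4)*(p + 2)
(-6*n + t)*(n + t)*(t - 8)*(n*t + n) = -6*n^3*t^2 + 42*n^3*t + 48*n^3 - 5*n^2*t^3 + 35*n^2*t^2 + 40*n^2*t + n*t^4 - 7*n*t^3 - 8*n*t^2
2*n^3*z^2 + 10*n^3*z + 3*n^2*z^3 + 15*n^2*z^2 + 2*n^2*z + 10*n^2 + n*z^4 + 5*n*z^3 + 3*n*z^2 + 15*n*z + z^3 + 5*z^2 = (n + z)*(2*n + z)*(z + 5)*(n*z + 1)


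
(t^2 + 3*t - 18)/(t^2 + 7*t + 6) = (t - 3)/(t + 1)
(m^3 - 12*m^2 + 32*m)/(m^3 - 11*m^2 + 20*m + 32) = m/(m + 1)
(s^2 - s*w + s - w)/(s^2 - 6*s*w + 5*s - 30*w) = (s^2 - s*w + s - w)/(s^2 - 6*s*w + 5*s - 30*w)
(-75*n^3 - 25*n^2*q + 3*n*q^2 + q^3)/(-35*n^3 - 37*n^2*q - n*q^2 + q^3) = (-15*n^2 - 2*n*q + q^2)/(-7*n^2 - 6*n*q + q^2)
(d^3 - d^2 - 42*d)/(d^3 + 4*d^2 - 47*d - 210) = d/(d + 5)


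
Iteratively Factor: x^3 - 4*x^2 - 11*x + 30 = (x - 2)*(x^2 - 2*x - 15) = (x - 2)*(x + 3)*(x - 5)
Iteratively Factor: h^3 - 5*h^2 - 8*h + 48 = (h - 4)*(h^2 - h - 12) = (h - 4)^2*(h + 3)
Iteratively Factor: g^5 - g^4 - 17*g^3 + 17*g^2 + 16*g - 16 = (g + 1)*(g^4 - 2*g^3 - 15*g^2 + 32*g - 16) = (g - 1)*(g + 1)*(g^3 - g^2 - 16*g + 16) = (g - 4)*(g - 1)*(g + 1)*(g^2 + 3*g - 4) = (g - 4)*(g - 1)*(g + 1)*(g + 4)*(g - 1)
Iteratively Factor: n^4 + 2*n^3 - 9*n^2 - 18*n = (n + 2)*(n^3 - 9*n) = (n - 3)*(n + 2)*(n^2 + 3*n) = (n - 3)*(n + 2)*(n + 3)*(n)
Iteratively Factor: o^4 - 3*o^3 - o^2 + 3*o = (o - 3)*(o^3 - o) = o*(o - 3)*(o^2 - 1) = o*(o - 3)*(o - 1)*(o + 1)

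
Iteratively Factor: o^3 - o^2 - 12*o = (o + 3)*(o^2 - 4*o) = o*(o + 3)*(o - 4)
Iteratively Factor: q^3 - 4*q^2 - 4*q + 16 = (q + 2)*(q^2 - 6*q + 8) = (q - 2)*(q + 2)*(q - 4)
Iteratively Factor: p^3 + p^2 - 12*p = (p - 3)*(p^2 + 4*p) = p*(p - 3)*(p + 4)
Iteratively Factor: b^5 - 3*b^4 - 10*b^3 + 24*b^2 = (b - 4)*(b^4 + b^3 - 6*b^2) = (b - 4)*(b + 3)*(b^3 - 2*b^2) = b*(b - 4)*(b + 3)*(b^2 - 2*b) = b^2*(b - 4)*(b + 3)*(b - 2)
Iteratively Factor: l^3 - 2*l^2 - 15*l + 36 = (l - 3)*(l^2 + l - 12) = (l - 3)^2*(l + 4)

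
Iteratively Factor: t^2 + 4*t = (t)*(t + 4)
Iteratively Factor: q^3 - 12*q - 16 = (q + 2)*(q^2 - 2*q - 8) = (q + 2)^2*(q - 4)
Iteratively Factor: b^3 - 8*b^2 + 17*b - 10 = (b - 2)*(b^2 - 6*b + 5) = (b - 2)*(b - 1)*(b - 5)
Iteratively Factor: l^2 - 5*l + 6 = (l - 2)*(l - 3)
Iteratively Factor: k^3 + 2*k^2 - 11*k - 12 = (k + 4)*(k^2 - 2*k - 3) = (k - 3)*(k + 4)*(k + 1)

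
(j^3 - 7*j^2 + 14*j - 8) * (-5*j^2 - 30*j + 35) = -5*j^5 + 5*j^4 + 175*j^3 - 625*j^2 + 730*j - 280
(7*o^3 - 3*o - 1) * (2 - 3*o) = -21*o^4 + 14*o^3 + 9*o^2 - 3*o - 2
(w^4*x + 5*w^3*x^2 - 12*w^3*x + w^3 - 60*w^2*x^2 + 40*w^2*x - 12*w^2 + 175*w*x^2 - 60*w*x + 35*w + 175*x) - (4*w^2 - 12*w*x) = w^4*x + 5*w^3*x^2 - 12*w^3*x + w^3 - 60*w^2*x^2 + 40*w^2*x - 16*w^2 + 175*w*x^2 - 48*w*x + 35*w + 175*x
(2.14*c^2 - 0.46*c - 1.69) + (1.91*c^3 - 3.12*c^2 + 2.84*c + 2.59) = 1.91*c^3 - 0.98*c^2 + 2.38*c + 0.9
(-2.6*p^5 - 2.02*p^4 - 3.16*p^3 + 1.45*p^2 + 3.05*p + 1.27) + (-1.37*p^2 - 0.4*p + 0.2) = -2.6*p^5 - 2.02*p^4 - 3.16*p^3 + 0.0799999999999998*p^2 + 2.65*p + 1.47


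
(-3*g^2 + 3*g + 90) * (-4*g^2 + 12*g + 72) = 12*g^4 - 48*g^3 - 540*g^2 + 1296*g + 6480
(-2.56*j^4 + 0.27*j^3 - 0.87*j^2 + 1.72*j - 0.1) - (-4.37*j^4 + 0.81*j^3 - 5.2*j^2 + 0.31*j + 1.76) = 1.81*j^4 - 0.54*j^3 + 4.33*j^2 + 1.41*j - 1.86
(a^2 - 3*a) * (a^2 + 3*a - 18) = a^4 - 27*a^2 + 54*a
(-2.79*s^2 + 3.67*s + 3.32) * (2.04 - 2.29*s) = 6.3891*s^3 - 14.0959*s^2 - 0.116*s + 6.7728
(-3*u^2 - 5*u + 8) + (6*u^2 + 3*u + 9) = 3*u^2 - 2*u + 17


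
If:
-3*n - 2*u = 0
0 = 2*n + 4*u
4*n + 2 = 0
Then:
No Solution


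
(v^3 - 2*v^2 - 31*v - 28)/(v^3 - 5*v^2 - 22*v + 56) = (v + 1)/(v - 2)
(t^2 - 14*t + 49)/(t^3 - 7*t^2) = (t - 7)/t^2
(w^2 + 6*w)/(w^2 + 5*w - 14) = w*(w + 6)/(w^2 + 5*w - 14)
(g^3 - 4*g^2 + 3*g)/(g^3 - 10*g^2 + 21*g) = (g - 1)/(g - 7)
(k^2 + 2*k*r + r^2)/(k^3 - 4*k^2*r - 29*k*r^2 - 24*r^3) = (-k - r)/(-k^2 + 5*k*r + 24*r^2)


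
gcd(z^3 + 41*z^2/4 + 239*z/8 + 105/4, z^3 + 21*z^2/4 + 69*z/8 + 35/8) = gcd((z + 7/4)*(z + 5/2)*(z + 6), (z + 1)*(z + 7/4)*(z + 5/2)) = z^2 + 17*z/4 + 35/8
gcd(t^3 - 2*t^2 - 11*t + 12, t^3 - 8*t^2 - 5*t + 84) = t^2 - t - 12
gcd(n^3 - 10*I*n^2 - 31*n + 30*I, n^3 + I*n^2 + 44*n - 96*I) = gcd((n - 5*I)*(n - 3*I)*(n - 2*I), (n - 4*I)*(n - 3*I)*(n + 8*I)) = n - 3*I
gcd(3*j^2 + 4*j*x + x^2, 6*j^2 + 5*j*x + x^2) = 3*j + x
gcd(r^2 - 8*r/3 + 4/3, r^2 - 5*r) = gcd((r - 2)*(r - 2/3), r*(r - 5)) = 1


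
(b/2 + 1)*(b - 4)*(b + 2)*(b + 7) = b^4/2 + 7*b^3/2 - 6*b^2 - 50*b - 56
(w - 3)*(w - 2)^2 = w^3 - 7*w^2 + 16*w - 12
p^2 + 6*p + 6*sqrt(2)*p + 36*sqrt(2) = (p + 6)*(p + 6*sqrt(2))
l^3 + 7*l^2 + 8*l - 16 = (l - 1)*(l + 4)^2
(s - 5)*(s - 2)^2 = s^3 - 9*s^2 + 24*s - 20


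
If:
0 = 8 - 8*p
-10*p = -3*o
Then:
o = 10/3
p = 1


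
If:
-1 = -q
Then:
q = 1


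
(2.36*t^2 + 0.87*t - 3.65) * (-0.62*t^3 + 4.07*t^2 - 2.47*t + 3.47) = -1.4632*t^5 + 9.0658*t^4 - 0.0253000000000001*t^3 - 8.8152*t^2 + 12.0344*t - 12.6655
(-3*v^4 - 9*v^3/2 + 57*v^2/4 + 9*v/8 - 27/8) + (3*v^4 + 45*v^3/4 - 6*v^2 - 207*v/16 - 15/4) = 27*v^3/4 + 33*v^2/4 - 189*v/16 - 57/8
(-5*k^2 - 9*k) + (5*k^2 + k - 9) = -8*k - 9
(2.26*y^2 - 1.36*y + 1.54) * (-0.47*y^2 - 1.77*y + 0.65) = -1.0622*y^4 - 3.361*y^3 + 3.1524*y^2 - 3.6098*y + 1.001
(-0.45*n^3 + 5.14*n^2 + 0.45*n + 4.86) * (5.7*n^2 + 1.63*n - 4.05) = -2.565*n^5 + 28.5645*n^4 + 12.7657*n^3 + 7.6185*n^2 + 6.0993*n - 19.683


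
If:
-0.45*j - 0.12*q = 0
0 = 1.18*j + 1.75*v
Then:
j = -1.48305084745763*v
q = 5.5614406779661*v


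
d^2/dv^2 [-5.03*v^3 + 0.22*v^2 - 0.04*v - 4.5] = 0.44 - 30.18*v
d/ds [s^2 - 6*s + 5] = 2*s - 6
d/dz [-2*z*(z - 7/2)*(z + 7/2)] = 49/2 - 6*z^2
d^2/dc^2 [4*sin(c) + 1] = -4*sin(c)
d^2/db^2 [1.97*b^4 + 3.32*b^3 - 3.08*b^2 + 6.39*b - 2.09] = 23.64*b^2 + 19.92*b - 6.16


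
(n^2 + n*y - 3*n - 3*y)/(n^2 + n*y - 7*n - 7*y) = (n - 3)/(n - 7)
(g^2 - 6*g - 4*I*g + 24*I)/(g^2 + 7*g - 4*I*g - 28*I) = (g - 6)/(g + 7)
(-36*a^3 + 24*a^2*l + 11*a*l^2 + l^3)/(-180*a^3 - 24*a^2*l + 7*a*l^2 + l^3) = (a - l)/(5*a - l)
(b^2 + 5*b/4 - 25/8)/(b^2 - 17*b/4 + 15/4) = (b + 5/2)/(b - 3)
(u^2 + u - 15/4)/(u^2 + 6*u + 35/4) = (2*u - 3)/(2*u + 7)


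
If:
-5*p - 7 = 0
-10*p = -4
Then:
No Solution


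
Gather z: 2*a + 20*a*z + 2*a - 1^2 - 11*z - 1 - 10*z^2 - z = 4*a - 10*z^2 + z*(20*a - 12) - 2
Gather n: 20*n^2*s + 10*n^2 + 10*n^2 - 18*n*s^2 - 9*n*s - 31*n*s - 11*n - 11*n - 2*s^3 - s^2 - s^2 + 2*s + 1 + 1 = n^2*(20*s + 20) + n*(-18*s^2 - 40*s - 22) - 2*s^3 - 2*s^2 + 2*s + 2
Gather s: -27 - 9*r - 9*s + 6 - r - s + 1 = -10*r - 10*s - 20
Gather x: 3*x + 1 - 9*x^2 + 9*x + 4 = -9*x^2 + 12*x + 5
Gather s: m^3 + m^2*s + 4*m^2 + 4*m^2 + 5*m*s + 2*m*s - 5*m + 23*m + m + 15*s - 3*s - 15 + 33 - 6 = m^3 + 8*m^2 + 19*m + s*(m^2 + 7*m + 12) + 12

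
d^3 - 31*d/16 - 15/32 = (d - 3/2)*(d + 1/4)*(d + 5/4)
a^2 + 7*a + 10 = (a + 2)*(a + 5)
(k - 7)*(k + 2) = k^2 - 5*k - 14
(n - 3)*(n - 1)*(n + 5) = n^3 + n^2 - 17*n + 15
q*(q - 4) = q^2 - 4*q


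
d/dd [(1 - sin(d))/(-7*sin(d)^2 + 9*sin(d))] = (-7*cos(d) + 14/tan(d) - 9*cos(d)/sin(d)^2)/(7*sin(d) - 9)^2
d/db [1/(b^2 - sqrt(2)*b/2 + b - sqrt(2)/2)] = 2*(-4*b - 2 + sqrt(2))/(2*b^2 - sqrt(2)*b + 2*b - sqrt(2))^2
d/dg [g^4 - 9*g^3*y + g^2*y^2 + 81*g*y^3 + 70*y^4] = 4*g^3 - 27*g^2*y + 2*g*y^2 + 81*y^3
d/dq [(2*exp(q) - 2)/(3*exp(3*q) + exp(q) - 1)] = -12*exp(4*q)/(3*exp(3*q) + exp(q) - 1)^2 + 18*exp(3*q)/(3*exp(3*q) + exp(q) - 1)^2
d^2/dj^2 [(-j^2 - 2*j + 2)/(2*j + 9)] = -74/(8*j^3 + 108*j^2 + 486*j + 729)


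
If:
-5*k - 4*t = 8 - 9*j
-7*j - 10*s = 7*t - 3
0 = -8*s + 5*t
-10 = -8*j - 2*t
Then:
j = 11/8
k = 51/40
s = -5/16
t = -1/2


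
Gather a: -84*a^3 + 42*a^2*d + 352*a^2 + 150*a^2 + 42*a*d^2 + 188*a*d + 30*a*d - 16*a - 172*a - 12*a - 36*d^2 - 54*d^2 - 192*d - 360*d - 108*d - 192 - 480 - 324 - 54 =-84*a^3 + a^2*(42*d + 502) + a*(42*d^2 + 218*d - 200) - 90*d^2 - 660*d - 1050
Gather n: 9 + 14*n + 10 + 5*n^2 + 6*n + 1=5*n^2 + 20*n + 20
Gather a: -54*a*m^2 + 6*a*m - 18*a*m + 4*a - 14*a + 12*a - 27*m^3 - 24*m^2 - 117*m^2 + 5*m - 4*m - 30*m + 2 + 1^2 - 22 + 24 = a*(-54*m^2 - 12*m + 2) - 27*m^3 - 141*m^2 - 29*m + 5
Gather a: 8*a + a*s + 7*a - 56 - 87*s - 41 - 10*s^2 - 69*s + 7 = a*(s + 15) - 10*s^2 - 156*s - 90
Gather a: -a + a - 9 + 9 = 0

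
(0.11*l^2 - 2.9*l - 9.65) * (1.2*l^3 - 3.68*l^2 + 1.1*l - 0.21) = 0.132*l^5 - 3.8848*l^4 - 0.786999999999999*l^3 + 32.2989*l^2 - 10.006*l + 2.0265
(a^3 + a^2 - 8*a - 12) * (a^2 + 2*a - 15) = a^5 + 3*a^4 - 21*a^3 - 43*a^2 + 96*a + 180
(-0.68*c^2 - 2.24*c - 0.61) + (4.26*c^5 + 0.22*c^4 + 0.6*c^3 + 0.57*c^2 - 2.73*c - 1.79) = 4.26*c^5 + 0.22*c^4 + 0.6*c^3 - 0.11*c^2 - 4.97*c - 2.4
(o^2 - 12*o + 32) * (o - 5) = o^3 - 17*o^2 + 92*o - 160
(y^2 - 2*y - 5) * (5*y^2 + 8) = 5*y^4 - 10*y^3 - 17*y^2 - 16*y - 40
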